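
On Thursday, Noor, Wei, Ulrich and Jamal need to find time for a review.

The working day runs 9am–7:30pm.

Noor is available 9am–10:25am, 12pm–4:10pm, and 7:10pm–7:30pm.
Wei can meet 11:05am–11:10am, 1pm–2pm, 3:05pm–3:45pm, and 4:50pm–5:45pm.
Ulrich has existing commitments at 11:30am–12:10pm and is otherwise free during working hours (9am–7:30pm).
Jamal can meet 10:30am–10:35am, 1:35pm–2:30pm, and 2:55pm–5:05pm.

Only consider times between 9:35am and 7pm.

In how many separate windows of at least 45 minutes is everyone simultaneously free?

0

Ulrich free within 09:00–19:30: 09:00–11:30, 12:10–19:30.
Noor ∩ Wei: 13:00–14:00, 15:05–15:45.
Noor ∩ Wei ∩ Ulrich: 13:00–14:00, 15:05–15:45.
Noor ∩ Wei ∩ Ulrich ∩ Jamal: 13:35–14:00, 15:05–15:45.
Restricted to 09:35–19:00: 13:35–14:00, 15:05–15:45.
Windows ≥ 45 min: (none).
That's 0 windows.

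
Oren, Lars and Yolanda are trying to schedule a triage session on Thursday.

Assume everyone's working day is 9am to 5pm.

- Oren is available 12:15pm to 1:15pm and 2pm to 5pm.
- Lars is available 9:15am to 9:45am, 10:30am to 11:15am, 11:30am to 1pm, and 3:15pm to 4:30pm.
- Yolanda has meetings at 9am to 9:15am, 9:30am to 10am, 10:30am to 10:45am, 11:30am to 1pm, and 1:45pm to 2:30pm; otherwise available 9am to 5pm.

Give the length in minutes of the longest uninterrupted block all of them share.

Yolanda free within 09:00–17:00: 09:15–09:30, 10:00–10:30, 10:45–11:30, 13:00–13:45, 14:30–17:00.
Oren ∩ Lars: 12:15–13:00, 15:15–16:30.
Oren ∩ Lars ∩ Yolanda: 15:15–16:30.
Single common window of 75 minutes.

75 minutes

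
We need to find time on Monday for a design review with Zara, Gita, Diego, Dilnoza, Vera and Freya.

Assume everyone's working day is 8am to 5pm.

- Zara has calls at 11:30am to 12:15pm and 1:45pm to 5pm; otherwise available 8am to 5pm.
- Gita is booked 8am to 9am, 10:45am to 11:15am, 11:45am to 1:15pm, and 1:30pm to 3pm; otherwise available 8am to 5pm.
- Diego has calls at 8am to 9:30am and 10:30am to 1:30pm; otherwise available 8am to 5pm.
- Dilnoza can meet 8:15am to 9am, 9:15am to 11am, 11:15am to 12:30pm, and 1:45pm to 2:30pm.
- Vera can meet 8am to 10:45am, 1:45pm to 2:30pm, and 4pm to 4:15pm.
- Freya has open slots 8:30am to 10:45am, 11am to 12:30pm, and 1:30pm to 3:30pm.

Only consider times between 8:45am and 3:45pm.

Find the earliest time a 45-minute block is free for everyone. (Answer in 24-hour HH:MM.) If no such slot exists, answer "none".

Zara free within 08:00–17:00: 08:00–11:30, 12:15–13:45.
Gita free within 08:00–17:00: 09:00–10:45, 11:15–11:45, 13:15–13:30, 15:00–17:00.
Diego free within 08:00–17:00: 09:30–10:30, 13:30–17:00.
Zara ∩ Gita: 09:00–10:45, 11:15–11:30, 13:15–13:30.
Zara ∩ Gita ∩ Diego: 09:30–10:30.
Zara ∩ Gita ∩ Diego ∩ Dilnoza: 09:30–10:30.
Zara ∩ Gita ∩ Diego ∩ Dilnoza ∩ Vera: 09:30–10:30.
Zara ∩ Gita ∩ Diego ∩ Dilnoza ∩ Vera ∩ Freya: 09:30–10:30.
Restricted to 08:45–15:45: 09:30–10:30.
Windows ≥ 45 min: 09:30–10:30.
Earliest such window starts at 09:30.

09:30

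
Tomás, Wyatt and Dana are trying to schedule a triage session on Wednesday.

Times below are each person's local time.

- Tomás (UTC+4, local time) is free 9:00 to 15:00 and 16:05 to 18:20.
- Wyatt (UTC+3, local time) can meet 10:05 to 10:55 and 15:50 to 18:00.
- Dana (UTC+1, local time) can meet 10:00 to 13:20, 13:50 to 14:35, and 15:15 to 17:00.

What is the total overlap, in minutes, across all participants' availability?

Tomás → UTC: 05:00–11:00, 12:05–14:20.
Wyatt → UTC: 07:05–07:55, 12:50–15:00.
Dana → UTC: 09:00–12:20, 12:50–13:35, 14:15–16:00.
Tomás ∩ Wyatt: 07:05–07:55, 12:50–14:20.
Tomás ∩ Wyatt ∩ Dana: 12:50–13:35, 14:15–14:20.
Total common minutes: 45 + 5 = 50.

50 minutes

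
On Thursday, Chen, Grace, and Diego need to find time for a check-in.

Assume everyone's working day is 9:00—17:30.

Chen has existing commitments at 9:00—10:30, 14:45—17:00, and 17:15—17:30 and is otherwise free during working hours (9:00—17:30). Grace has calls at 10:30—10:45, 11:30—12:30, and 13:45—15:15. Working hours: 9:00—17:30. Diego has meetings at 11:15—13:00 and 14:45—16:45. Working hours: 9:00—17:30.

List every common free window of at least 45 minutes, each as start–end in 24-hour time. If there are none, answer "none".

Chen free within 09:00–17:30: 10:30–14:45, 17:00–17:15.
Grace free within 09:00–17:30: 09:00–10:30, 10:45–11:30, 12:30–13:45, 15:15–17:30.
Diego free within 09:00–17:30: 09:00–11:15, 13:00–14:45, 16:45–17:30.
Chen ∩ Grace: 10:45–11:30, 12:30–13:45, 17:00–17:15.
Chen ∩ Grace ∩ Diego: 10:45–11:15, 13:00–13:45, 17:00–17:15.
Windows ≥ 45 min: 13:00–13:45.

13:00–13:45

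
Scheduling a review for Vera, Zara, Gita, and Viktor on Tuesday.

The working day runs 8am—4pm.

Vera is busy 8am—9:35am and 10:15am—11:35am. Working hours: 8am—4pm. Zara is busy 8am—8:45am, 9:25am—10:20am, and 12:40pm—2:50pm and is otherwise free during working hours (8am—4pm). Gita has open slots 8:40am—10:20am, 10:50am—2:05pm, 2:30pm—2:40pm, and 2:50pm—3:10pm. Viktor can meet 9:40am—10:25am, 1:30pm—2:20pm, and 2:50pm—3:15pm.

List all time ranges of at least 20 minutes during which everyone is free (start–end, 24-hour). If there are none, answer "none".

14:50–15:10

Vera free within 08:00–16:00: 09:35–10:15, 11:35–16:00.
Zara free within 08:00–16:00: 08:45–09:25, 10:20–12:40, 14:50–16:00.
Vera ∩ Zara: 11:35–12:40, 14:50–16:00.
Vera ∩ Zara ∩ Gita: 11:35–12:40, 14:50–15:10.
Vera ∩ Zara ∩ Gita ∩ Viktor: 14:50–15:10.
Windows ≥ 20 min: 14:50–15:10.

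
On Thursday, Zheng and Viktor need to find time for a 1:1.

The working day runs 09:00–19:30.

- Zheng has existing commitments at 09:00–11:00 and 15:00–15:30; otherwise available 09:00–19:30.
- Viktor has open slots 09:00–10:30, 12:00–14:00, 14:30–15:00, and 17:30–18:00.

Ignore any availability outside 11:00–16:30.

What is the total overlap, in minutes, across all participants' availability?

Zheng free within 09:00–19:30: 11:00–15:00, 15:30–19:30.
Zheng ∩ Viktor: 12:00–14:00, 14:30–15:00, 17:30–18:00.
Restricted to 11:00–16:30: 12:00–14:00, 14:30–15:00.
Total common minutes: 120 + 30 = 150.

150 minutes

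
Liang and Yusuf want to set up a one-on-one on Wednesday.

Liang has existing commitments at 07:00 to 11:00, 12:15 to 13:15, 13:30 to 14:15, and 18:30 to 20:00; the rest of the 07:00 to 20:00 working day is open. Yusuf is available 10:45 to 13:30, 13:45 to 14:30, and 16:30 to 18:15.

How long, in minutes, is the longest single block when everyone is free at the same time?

105 minutes

Liang free within 07:00–20:00: 11:00–12:15, 13:15–13:30, 14:15–18:30.
Liang ∩ Yusuf: 11:00–12:15, 13:15–13:30, 14:15–14:30, 16:30–18:15.
Common window lengths: 75, 15, 15, 105 min; longest is 105.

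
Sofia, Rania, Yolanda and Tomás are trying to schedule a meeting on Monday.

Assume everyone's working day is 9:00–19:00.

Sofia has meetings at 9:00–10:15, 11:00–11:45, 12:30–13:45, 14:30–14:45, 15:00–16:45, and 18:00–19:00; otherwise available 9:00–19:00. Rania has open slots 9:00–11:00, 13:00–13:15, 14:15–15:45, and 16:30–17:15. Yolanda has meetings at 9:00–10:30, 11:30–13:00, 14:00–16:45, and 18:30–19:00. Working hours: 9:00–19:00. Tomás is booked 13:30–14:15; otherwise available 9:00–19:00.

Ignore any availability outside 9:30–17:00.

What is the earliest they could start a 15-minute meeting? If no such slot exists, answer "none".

Sofia free within 09:00–19:00: 10:15–11:00, 11:45–12:30, 13:45–14:30, 14:45–15:00, 16:45–18:00.
Yolanda free within 09:00–19:00: 10:30–11:30, 13:00–14:00, 16:45–18:30.
Tomás free within 09:00–19:00: 09:00–13:30, 14:15–19:00.
Sofia ∩ Rania: 10:15–11:00, 14:15–14:30, 14:45–15:00, 16:45–17:15.
Sofia ∩ Rania ∩ Yolanda: 10:30–11:00, 16:45–17:15.
Sofia ∩ Rania ∩ Yolanda ∩ Tomás: 10:30–11:00, 16:45–17:15.
Restricted to 09:30–17:00: 10:30–11:00, 16:45–17:00.
Windows ≥ 15 min: 10:30–11:00, 16:45–17:00.
Earliest such window starts at 10:30.

10:30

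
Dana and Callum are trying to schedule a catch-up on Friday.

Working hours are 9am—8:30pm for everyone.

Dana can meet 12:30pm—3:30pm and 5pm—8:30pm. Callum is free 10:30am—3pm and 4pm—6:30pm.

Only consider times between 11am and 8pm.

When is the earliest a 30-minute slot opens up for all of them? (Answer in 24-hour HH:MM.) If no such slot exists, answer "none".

12:30

Dana ∩ Callum: 12:30–15:00, 17:00–18:30.
Restricted to 11:00–20:00: 12:30–15:00, 17:00–18:30.
Windows ≥ 30 min: 12:30–15:00, 17:00–18:30.
Earliest such window starts at 12:30.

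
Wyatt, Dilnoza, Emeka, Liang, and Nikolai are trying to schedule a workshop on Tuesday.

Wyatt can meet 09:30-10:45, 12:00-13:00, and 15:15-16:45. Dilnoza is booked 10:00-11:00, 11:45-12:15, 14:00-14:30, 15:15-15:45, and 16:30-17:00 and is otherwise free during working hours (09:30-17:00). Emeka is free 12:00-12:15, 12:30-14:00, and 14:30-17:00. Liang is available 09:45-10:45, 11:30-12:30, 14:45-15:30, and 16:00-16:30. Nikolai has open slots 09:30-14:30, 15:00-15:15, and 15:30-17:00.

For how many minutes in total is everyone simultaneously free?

Dilnoza free within 09:30–17:00: 09:30–10:00, 11:00–11:45, 12:15–14:00, 14:30–15:15, 15:45–16:30.
Wyatt ∩ Dilnoza: 09:30–10:00, 12:15–13:00, 15:45–16:30.
Wyatt ∩ Dilnoza ∩ Emeka: 12:30–13:00, 15:45–16:30.
Wyatt ∩ Dilnoza ∩ Emeka ∩ Liang: 16:00–16:30.
Wyatt ∩ Dilnoza ∩ Emeka ∩ Liang ∩ Nikolai: 16:00–16:30.
Total common minutes: 30.

30 minutes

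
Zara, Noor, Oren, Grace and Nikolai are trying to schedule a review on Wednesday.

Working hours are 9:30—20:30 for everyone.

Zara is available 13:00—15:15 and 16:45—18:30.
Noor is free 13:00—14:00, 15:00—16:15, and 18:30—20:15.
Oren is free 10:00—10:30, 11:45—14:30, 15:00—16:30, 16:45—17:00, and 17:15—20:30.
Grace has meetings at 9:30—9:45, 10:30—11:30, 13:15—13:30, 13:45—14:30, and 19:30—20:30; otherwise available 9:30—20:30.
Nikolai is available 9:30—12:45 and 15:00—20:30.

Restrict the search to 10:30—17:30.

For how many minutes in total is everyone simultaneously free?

15 minutes

Grace free within 09:30–20:30: 09:45–10:30, 11:30–13:15, 13:30–13:45, 14:30–19:30.
Zara ∩ Noor: 13:00–14:00, 15:00–15:15.
Zara ∩ Noor ∩ Oren: 13:00–14:00, 15:00–15:15.
Zara ∩ Noor ∩ Oren ∩ Grace: 13:00–13:15, 13:30–13:45, 15:00–15:15.
Zara ∩ Noor ∩ Oren ∩ Grace ∩ Nikolai: 15:00–15:15.
Restricted to 10:30–17:30: 15:00–15:15.
Total common minutes: 15.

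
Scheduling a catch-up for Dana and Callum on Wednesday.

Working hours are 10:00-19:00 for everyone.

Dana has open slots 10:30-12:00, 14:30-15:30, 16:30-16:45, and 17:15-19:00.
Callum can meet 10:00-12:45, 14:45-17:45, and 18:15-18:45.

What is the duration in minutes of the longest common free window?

90 minutes

Dana ∩ Callum: 10:30–12:00, 14:45–15:30, 16:30–16:45, 17:15–17:45, 18:15–18:45.
Common window lengths: 90, 45, 15, 30, 30 min; longest is 90.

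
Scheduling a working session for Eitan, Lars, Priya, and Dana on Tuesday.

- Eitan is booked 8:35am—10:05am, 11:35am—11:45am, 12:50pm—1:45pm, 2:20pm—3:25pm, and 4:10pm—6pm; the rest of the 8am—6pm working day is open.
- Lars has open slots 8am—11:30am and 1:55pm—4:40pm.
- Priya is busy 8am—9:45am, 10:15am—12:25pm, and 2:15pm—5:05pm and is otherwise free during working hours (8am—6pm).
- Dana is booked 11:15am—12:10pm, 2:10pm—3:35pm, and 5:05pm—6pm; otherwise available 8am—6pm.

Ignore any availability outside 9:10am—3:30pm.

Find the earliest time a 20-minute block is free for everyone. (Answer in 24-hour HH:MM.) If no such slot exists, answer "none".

none

Eitan free within 08:00–18:00: 08:00–08:35, 10:05–11:35, 11:45–12:50, 13:45–14:20, 15:25–16:10.
Priya free within 08:00–18:00: 09:45–10:15, 12:25–14:15, 17:05–18:00.
Dana free within 08:00–18:00: 08:00–11:15, 12:10–14:10, 15:35–17:05.
Eitan ∩ Lars: 08:00–08:35, 10:05–11:30, 13:55–14:20, 15:25–16:10.
Eitan ∩ Lars ∩ Priya: 10:05–10:15, 13:55–14:15.
Eitan ∩ Lars ∩ Priya ∩ Dana: 10:05–10:15, 13:55–14:10.
Restricted to 09:10–15:30: 10:05–10:15, 13:55–14:10.
Windows ≥ 20 min: (none).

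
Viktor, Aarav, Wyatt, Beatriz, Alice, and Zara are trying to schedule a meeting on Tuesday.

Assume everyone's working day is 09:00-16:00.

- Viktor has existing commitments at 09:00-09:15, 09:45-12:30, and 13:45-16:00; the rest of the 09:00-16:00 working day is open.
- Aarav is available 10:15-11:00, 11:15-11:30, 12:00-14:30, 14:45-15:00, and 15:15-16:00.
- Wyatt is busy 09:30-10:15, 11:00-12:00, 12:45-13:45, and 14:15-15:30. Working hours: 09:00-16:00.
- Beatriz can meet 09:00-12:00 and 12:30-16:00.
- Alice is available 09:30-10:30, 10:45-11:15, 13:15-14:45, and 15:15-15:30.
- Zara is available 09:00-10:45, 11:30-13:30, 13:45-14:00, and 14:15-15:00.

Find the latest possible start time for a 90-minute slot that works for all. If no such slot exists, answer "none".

Viktor free within 09:00–16:00: 09:15–09:45, 12:30–13:45.
Wyatt free within 09:00–16:00: 09:00–09:30, 10:15–11:00, 12:00–12:45, 13:45–14:15, 15:30–16:00.
Viktor ∩ Aarav: 12:30–13:45.
Viktor ∩ Aarav ∩ Wyatt: 12:30–12:45.
Viktor ∩ Aarav ∩ Wyatt ∩ Beatriz: 12:30–12:45.
Viktor ∩ Aarav ∩ Wyatt ∩ Beatriz ∩ Alice: (none).
Viktor ∩ Aarav ∩ Wyatt ∩ Beatriz ∩ Alice ∩ Zara: (none).
Windows ≥ 90 min: (none).

none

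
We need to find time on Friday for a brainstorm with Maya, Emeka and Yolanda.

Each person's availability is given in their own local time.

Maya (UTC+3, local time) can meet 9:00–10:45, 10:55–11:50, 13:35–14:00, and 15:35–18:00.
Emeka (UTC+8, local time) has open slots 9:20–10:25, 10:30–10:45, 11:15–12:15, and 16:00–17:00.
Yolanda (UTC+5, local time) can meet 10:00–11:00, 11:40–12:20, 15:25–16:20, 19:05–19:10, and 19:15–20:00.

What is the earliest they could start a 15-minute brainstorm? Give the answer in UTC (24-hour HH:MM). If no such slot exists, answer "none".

Maya → UTC: 06:00–07:45, 07:55–08:50, 10:35–11:00, 12:35–15:00.
Emeka → UTC: 01:20–02:25, 02:30–02:45, 03:15–04:15, 08:00–09:00.
Yolanda → UTC: 05:00–06:00, 06:40–07:20, 10:25–11:20, 14:05–14:10, 14:15–15:00.
Maya ∩ Emeka: 08:00–08:50.
Maya ∩ Emeka ∩ Yolanda: (none).
Windows ≥ 15 min: (none).

none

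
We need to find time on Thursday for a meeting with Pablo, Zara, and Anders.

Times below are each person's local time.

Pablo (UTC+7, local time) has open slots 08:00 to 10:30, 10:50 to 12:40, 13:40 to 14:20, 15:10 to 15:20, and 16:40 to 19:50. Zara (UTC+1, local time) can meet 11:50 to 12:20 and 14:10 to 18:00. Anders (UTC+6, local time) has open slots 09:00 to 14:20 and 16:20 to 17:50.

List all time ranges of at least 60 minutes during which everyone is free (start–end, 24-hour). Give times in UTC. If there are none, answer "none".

Pablo → UTC: 01:00–03:30, 03:50–05:40, 06:40–07:20, 08:10–08:20, 09:40–12:50.
Zara → UTC: 10:50–11:20, 13:10–17:00.
Anders → UTC: 03:00–08:20, 10:20–11:50.
Pablo ∩ Zara: 10:50–11:20.
Pablo ∩ Zara ∩ Anders: 10:50–11:20.
Windows ≥ 60 min: (none).

none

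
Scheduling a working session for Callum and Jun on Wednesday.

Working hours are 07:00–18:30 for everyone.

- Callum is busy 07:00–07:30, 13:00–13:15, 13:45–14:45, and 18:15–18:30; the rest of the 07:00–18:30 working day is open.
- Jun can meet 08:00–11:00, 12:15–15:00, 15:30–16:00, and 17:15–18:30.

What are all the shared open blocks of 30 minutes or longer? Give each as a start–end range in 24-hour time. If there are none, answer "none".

Callum free within 07:00–18:30: 07:30–13:00, 13:15–13:45, 14:45–18:15.
Callum ∩ Jun: 08:00–11:00, 12:15–13:00, 13:15–13:45, 14:45–15:00, 15:30–16:00, 17:15–18:15.
Windows ≥ 30 min: 08:00–11:00, 12:15–13:00, 13:15–13:45, 15:30–16:00, 17:15–18:15.

08:00–11:00, 12:15–13:00, 13:15–13:45, 15:30–16:00, 17:15–18:15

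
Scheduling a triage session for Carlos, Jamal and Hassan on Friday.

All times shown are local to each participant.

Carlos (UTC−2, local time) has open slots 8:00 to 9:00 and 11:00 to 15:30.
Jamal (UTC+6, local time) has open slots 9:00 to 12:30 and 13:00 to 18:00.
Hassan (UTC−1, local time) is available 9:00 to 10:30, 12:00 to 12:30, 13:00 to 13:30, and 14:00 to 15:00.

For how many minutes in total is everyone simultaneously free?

Carlos → UTC: 10:00–11:00, 13:00–17:30.
Jamal → UTC: 03:00–06:30, 07:00–12:00.
Hassan → UTC: 10:00–11:30, 13:00–13:30, 14:00–14:30, 15:00–16:00.
Carlos ∩ Jamal: 10:00–11:00.
Carlos ∩ Jamal ∩ Hassan: 10:00–11:00.
Total common minutes: 60.

60 minutes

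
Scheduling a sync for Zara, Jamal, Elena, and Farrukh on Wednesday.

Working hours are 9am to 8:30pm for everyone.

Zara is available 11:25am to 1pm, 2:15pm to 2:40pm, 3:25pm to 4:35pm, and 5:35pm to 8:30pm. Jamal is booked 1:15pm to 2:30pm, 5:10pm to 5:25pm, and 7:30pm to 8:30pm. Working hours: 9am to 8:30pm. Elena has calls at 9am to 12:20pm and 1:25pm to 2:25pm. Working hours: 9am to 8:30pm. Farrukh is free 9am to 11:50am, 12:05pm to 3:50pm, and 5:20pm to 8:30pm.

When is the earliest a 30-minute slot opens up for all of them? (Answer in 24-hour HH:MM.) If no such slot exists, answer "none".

Jamal free within 09:00–20:30: 09:00–13:15, 14:30–17:10, 17:25–19:30.
Elena free within 09:00–20:30: 12:20–13:25, 14:25–20:30.
Zara ∩ Jamal: 11:25–13:00, 14:30–14:40, 15:25–16:35, 17:35–19:30.
Zara ∩ Jamal ∩ Elena: 12:20–13:00, 14:30–14:40, 15:25–16:35, 17:35–19:30.
Zara ∩ Jamal ∩ Elena ∩ Farrukh: 12:20–13:00, 14:30–14:40, 15:25–15:50, 17:35–19:30.
Windows ≥ 30 min: 12:20–13:00, 17:35–19:30.
Earliest such window starts at 12:20.

12:20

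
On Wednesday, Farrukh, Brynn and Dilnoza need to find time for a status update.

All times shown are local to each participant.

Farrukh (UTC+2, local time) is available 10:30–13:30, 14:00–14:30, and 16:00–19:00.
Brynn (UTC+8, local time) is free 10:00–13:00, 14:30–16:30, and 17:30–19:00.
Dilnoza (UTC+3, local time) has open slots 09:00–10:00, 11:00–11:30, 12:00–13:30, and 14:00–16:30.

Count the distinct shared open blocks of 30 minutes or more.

Farrukh → UTC: 08:30–11:30, 12:00–12:30, 14:00–17:00.
Brynn → UTC: 02:00–05:00, 06:30–08:30, 09:30–11:00.
Dilnoza → UTC: 06:00–07:00, 08:00–08:30, 09:00–10:30, 11:00–13:30.
Farrukh ∩ Brynn: 09:30–11:00.
Farrukh ∩ Brynn ∩ Dilnoza: 09:30–10:30.
Windows ≥ 30 min: 09:30–10:30.
That's 1 window.

1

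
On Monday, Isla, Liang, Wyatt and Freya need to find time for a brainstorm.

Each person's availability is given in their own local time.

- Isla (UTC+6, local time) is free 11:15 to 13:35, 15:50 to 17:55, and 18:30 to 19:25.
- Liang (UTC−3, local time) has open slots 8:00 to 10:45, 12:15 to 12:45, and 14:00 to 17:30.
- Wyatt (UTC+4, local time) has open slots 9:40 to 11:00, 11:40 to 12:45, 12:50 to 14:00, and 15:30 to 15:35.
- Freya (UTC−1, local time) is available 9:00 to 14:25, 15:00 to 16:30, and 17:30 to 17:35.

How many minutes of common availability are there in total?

Isla → UTC: 05:15–07:35, 09:50–11:55, 12:30–13:25.
Liang → UTC: 11:00–13:45, 15:15–15:45, 17:00–20:30.
Wyatt → UTC: 05:40–07:00, 07:40–08:45, 08:50–10:00, 11:30–11:35.
Freya → UTC: 10:00–15:25, 16:00–17:30, 18:30–18:35.
Isla ∩ Liang: 11:00–11:55, 12:30–13:25.
Isla ∩ Liang ∩ Wyatt: 11:30–11:35.
Isla ∩ Liang ∩ Wyatt ∩ Freya: 11:30–11:35.
Total common minutes: 5.

5 minutes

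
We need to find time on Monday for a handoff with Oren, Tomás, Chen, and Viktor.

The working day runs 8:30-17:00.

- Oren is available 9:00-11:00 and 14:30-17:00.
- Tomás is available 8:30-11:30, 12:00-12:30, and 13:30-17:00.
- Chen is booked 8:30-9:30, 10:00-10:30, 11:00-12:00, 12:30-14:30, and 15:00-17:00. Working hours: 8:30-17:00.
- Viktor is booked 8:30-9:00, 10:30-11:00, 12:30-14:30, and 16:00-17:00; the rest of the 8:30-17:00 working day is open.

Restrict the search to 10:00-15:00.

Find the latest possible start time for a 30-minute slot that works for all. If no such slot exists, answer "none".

Chen free within 08:30–17:00: 09:30–10:00, 10:30–11:00, 12:00–12:30, 14:30–15:00.
Viktor free within 08:30–17:00: 09:00–10:30, 11:00–12:30, 14:30–16:00.
Oren ∩ Tomás: 09:00–11:00, 14:30–17:00.
Oren ∩ Tomás ∩ Chen: 09:30–10:00, 10:30–11:00, 14:30–15:00.
Oren ∩ Tomás ∩ Chen ∩ Viktor: 09:30–10:00, 14:30–15:00.
Restricted to 10:00–15:00: 14:30–15:00.
Windows ≥ 30 min: 14:30–15:00.
Latest start in the last window 14:30–15:00 is 15:00 − 30 min = 14:30.

14:30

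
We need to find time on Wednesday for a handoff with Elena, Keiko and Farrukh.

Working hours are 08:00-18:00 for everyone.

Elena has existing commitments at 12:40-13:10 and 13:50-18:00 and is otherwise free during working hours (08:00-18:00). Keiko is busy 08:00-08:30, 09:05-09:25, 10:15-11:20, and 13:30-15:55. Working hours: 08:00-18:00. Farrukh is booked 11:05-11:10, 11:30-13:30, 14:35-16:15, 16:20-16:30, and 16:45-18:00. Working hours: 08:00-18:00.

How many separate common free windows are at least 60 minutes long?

Elena free within 08:00–18:00: 08:00–12:40, 13:10–13:50.
Keiko free within 08:00–18:00: 08:30–09:05, 09:25–10:15, 11:20–13:30, 15:55–18:00.
Farrukh free within 08:00–18:00: 08:00–11:05, 11:10–11:30, 13:30–14:35, 16:15–16:20, 16:30–16:45.
Elena ∩ Keiko: 08:30–09:05, 09:25–10:15, 11:20–12:40, 13:10–13:30.
Elena ∩ Keiko ∩ Farrukh: 08:30–09:05, 09:25–10:15, 11:20–11:30.
Windows ≥ 60 min: (none).
That's 0 windows.

0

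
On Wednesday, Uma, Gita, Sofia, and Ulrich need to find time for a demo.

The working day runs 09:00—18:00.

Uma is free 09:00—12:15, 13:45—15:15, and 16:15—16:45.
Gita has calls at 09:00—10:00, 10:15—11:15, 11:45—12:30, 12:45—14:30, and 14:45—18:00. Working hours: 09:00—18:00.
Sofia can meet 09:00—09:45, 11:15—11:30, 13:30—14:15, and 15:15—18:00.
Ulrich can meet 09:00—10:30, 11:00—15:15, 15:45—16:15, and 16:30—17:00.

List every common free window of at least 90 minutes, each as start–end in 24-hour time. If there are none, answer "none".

Gita free within 09:00–18:00: 10:00–10:15, 11:15–11:45, 12:30–12:45, 14:30–14:45.
Uma ∩ Gita: 10:00–10:15, 11:15–11:45, 14:30–14:45.
Uma ∩ Gita ∩ Sofia: 11:15–11:30.
Uma ∩ Gita ∩ Sofia ∩ Ulrich: 11:15–11:30.
Windows ≥ 90 min: (none).

none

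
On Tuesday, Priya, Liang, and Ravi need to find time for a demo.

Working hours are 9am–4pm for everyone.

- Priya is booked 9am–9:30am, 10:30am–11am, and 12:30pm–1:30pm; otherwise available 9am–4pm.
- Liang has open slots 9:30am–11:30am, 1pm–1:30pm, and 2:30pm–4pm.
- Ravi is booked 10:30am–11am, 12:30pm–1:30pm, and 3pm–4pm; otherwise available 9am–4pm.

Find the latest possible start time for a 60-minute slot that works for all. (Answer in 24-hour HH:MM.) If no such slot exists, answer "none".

09:30

Priya free within 09:00–16:00: 09:30–10:30, 11:00–12:30, 13:30–16:00.
Ravi free within 09:00–16:00: 09:00–10:30, 11:00–12:30, 13:30–15:00.
Priya ∩ Liang: 09:30–10:30, 11:00–11:30, 14:30–16:00.
Priya ∩ Liang ∩ Ravi: 09:30–10:30, 11:00–11:30, 14:30–15:00.
Windows ≥ 60 min: 09:30–10:30.
Latest start in the last window 09:30–10:30 is 10:30 − 60 min = 09:30.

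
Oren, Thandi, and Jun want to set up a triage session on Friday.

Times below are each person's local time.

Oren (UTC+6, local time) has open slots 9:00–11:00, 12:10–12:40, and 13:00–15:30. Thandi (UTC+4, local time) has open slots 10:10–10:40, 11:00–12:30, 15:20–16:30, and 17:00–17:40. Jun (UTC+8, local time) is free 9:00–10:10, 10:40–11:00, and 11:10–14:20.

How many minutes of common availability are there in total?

Oren → UTC: 03:00–05:00, 06:10–06:40, 07:00–09:30.
Thandi → UTC: 06:10–06:40, 07:00–08:30, 11:20–12:30, 13:00–13:40.
Jun → UTC: 01:00–02:10, 02:40–03:00, 03:10–06:20.
Oren ∩ Thandi: 06:10–06:40, 07:00–08:30.
Oren ∩ Thandi ∩ Jun: 06:10–06:20.
Total common minutes: 10.

10 minutes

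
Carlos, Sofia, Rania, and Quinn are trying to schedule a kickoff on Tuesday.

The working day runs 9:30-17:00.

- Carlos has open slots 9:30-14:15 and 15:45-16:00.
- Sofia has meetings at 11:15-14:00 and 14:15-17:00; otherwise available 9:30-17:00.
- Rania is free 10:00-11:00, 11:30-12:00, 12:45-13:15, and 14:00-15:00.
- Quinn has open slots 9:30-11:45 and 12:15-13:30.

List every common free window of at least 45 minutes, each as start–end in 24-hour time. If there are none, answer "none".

10:00–11:00

Sofia free within 09:30–17:00: 09:30–11:15, 14:00–14:15.
Carlos ∩ Sofia: 09:30–11:15, 14:00–14:15.
Carlos ∩ Sofia ∩ Rania: 10:00–11:00, 14:00–14:15.
Carlos ∩ Sofia ∩ Rania ∩ Quinn: 10:00–11:00.
Windows ≥ 45 min: 10:00–11:00.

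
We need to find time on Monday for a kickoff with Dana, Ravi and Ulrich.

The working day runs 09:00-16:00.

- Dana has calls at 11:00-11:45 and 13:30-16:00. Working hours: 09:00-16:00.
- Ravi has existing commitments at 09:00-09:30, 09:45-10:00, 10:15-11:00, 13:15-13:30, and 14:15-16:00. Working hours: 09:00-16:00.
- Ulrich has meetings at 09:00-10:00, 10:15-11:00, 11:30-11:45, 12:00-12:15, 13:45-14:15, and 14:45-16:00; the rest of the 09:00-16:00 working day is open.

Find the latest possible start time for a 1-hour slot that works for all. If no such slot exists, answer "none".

12:15

Dana free within 09:00–16:00: 09:00–11:00, 11:45–13:30.
Ravi free within 09:00–16:00: 09:30–09:45, 10:00–10:15, 11:00–13:15, 13:30–14:15.
Ulrich free within 09:00–16:00: 10:00–10:15, 11:00–11:30, 11:45–12:00, 12:15–13:45, 14:15–14:45.
Dana ∩ Ravi: 09:30–09:45, 10:00–10:15, 11:45–13:15.
Dana ∩ Ravi ∩ Ulrich: 10:00–10:15, 11:45–12:00, 12:15–13:15.
Windows ≥ 60 min: 12:15–13:15.
Latest start in the last window 12:15–13:15 is 13:15 − 60 min = 12:15.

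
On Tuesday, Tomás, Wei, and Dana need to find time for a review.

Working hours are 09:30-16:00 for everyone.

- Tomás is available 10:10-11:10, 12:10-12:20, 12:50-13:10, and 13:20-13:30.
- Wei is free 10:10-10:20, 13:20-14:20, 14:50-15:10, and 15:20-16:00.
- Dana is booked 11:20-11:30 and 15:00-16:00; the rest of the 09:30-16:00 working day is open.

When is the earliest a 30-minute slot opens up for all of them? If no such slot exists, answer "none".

none

Dana free within 09:30–16:00: 09:30–11:20, 11:30–15:00.
Tomás ∩ Wei: 10:10–10:20, 13:20–13:30.
Tomás ∩ Wei ∩ Dana: 10:10–10:20, 13:20–13:30.
Windows ≥ 30 min: (none).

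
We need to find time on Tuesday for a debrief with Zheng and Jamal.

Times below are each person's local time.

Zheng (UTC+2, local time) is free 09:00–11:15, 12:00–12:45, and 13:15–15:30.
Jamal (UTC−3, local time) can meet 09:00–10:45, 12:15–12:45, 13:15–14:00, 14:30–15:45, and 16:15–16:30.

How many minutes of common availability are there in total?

90 minutes

Zheng → UTC: 07:00–09:15, 10:00–10:45, 11:15–13:30.
Jamal → UTC: 12:00–13:45, 15:15–15:45, 16:15–17:00, 17:30–18:45, 19:15–19:30.
Zheng ∩ Jamal: 12:00–13:30.
Total common minutes: 90.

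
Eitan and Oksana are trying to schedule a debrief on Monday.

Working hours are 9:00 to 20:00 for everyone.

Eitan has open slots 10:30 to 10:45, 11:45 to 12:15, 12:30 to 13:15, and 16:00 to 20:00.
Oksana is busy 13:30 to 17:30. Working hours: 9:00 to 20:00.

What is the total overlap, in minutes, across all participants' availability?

Oksana free within 09:00–20:00: 09:00–13:30, 17:30–20:00.
Eitan ∩ Oksana: 10:30–10:45, 11:45–12:15, 12:30–13:15, 17:30–20:00.
Total common minutes: 15 + 30 + 45 + 150 = 240.

240 minutes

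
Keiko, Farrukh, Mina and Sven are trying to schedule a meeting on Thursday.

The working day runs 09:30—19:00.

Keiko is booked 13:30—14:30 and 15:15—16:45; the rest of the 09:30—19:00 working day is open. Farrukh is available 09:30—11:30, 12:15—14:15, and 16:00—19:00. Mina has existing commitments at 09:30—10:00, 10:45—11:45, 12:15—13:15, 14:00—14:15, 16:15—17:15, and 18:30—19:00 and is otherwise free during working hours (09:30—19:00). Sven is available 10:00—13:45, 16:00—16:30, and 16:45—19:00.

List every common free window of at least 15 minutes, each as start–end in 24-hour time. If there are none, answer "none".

Keiko free within 09:30–19:00: 09:30–13:30, 14:30–15:15, 16:45–19:00.
Mina free within 09:30–19:00: 10:00–10:45, 11:45–12:15, 13:15–14:00, 14:15–16:15, 17:15–18:30.
Keiko ∩ Farrukh: 09:30–11:30, 12:15–13:30, 16:45–19:00.
Keiko ∩ Farrukh ∩ Mina: 10:00–10:45, 13:15–13:30, 17:15–18:30.
Keiko ∩ Farrukh ∩ Mina ∩ Sven: 10:00–10:45, 13:15–13:30, 17:15–18:30.
Windows ≥ 15 min: 10:00–10:45, 13:15–13:30, 17:15–18:30.

10:00–10:45, 13:15–13:30, 17:15–18:30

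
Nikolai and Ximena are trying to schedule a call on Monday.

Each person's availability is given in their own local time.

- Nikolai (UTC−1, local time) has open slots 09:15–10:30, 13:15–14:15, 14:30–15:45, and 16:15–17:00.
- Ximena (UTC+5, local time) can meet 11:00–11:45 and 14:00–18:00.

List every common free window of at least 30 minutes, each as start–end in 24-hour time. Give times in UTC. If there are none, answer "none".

10:15–11:30

Nikolai → UTC: 10:15–11:30, 14:15–15:15, 15:30–16:45, 17:15–18:00.
Ximena → UTC: 06:00–06:45, 09:00–13:00.
Nikolai ∩ Ximena: 10:15–11:30.
Windows ≥ 30 min: 10:15–11:30.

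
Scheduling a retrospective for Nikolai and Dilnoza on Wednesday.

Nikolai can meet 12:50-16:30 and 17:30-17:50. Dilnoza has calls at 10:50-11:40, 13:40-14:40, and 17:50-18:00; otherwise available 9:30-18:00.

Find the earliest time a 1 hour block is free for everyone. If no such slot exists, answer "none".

14:40

Dilnoza free within 09:30–18:00: 09:30–10:50, 11:40–13:40, 14:40–17:50.
Nikolai ∩ Dilnoza: 12:50–13:40, 14:40–16:30, 17:30–17:50.
Windows ≥ 60 min: 14:40–16:30.
Earliest such window starts at 14:40.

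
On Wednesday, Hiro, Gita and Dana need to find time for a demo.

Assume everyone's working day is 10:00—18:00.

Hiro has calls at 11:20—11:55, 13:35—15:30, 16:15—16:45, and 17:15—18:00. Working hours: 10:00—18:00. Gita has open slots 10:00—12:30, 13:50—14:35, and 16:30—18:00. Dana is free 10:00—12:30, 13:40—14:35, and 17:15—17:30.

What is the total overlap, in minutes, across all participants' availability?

Hiro free within 10:00–18:00: 10:00–11:20, 11:55–13:35, 15:30–16:15, 16:45–17:15.
Hiro ∩ Gita: 10:00–11:20, 11:55–12:30, 16:45–17:15.
Hiro ∩ Gita ∩ Dana: 10:00–11:20, 11:55–12:30.
Total common minutes: 80 + 35 = 115.

115 minutes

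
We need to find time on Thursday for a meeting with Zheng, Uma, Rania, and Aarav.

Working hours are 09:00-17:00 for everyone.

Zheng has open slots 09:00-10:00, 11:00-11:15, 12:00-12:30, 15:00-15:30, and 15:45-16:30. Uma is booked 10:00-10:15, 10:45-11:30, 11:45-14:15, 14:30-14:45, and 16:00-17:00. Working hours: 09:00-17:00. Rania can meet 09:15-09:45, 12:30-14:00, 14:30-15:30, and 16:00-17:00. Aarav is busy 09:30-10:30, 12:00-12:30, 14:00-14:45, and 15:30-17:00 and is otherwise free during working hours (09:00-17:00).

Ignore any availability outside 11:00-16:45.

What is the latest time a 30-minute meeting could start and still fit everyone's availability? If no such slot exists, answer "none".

15:00

Uma free within 09:00–17:00: 09:00–10:00, 10:15–10:45, 11:30–11:45, 14:15–14:30, 14:45–16:00.
Aarav free within 09:00–17:00: 09:00–09:30, 10:30–12:00, 12:30–14:00, 14:45–15:30.
Zheng ∩ Uma: 09:00–10:00, 15:00–15:30, 15:45–16:00.
Zheng ∩ Uma ∩ Rania: 09:15–09:45, 15:00–15:30.
Zheng ∩ Uma ∩ Rania ∩ Aarav: 09:15–09:30, 15:00–15:30.
Restricted to 11:00–16:45: 15:00–15:30.
Windows ≥ 30 min: 15:00–15:30.
Latest start in the last window 15:00–15:30 is 15:30 − 30 min = 15:00.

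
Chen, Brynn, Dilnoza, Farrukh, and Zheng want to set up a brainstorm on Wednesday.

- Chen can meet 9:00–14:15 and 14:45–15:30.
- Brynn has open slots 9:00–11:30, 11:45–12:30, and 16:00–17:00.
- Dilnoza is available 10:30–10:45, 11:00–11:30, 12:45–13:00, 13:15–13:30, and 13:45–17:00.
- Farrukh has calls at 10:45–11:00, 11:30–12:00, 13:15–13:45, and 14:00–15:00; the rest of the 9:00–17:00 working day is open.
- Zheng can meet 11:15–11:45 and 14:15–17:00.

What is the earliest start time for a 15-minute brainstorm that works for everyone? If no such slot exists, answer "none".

11:15

Farrukh free within 09:00–17:00: 09:00–10:45, 11:00–11:30, 12:00–13:15, 13:45–14:00, 15:00–17:00.
Chen ∩ Brynn: 09:00–11:30, 11:45–12:30.
Chen ∩ Brynn ∩ Dilnoza: 10:30–10:45, 11:00–11:30.
Chen ∩ Brynn ∩ Dilnoza ∩ Farrukh: 10:30–10:45, 11:00–11:30.
Chen ∩ Brynn ∩ Dilnoza ∩ Farrukh ∩ Zheng: 11:15–11:30.
Windows ≥ 15 min: 11:15–11:30.
Earliest such window starts at 11:15.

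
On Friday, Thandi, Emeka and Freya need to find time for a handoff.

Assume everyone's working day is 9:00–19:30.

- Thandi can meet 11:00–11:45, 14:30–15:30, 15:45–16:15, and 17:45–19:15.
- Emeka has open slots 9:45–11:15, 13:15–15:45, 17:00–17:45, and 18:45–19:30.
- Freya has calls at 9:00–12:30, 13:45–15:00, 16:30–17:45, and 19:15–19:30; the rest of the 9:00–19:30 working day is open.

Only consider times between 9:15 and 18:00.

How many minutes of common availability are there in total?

Freya free within 09:00–19:30: 12:30–13:45, 15:00–16:30, 17:45–19:15.
Thandi ∩ Emeka: 11:00–11:15, 14:30–15:30, 18:45–19:15.
Thandi ∩ Emeka ∩ Freya: 15:00–15:30, 18:45–19:15.
Restricted to 09:15–18:00: 15:00–15:30.
Total common minutes: 30.

30 minutes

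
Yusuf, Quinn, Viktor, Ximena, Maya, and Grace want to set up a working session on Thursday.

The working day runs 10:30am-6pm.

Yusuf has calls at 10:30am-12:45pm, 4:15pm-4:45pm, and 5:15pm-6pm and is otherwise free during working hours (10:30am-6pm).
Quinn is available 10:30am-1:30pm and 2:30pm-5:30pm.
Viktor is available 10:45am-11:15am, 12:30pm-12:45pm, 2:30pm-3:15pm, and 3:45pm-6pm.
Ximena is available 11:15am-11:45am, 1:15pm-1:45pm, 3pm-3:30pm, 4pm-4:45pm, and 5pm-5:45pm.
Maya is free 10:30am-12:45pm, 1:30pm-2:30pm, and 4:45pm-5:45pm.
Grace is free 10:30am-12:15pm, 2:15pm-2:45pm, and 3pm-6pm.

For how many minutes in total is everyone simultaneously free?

Yusuf free within 10:30–18:00: 12:45–16:15, 16:45–17:15.
Yusuf ∩ Quinn: 12:45–13:30, 14:30–16:15, 16:45–17:15.
Yusuf ∩ Quinn ∩ Viktor: 14:30–15:15, 15:45–16:15, 16:45–17:15.
Yusuf ∩ Quinn ∩ Viktor ∩ Ximena: 15:00–15:15, 16:00–16:15, 17:00–17:15.
Yusuf ∩ Quinn ∩ Viktor ∩ Ximena ∩ Maya: 17:00–17:15.
Yusuf ∩ Quinn ∩ Viktor ∩ Ximena ∩ Maya ∩ Grace: 17:00–17:15.
Total common minutes: 15.

15 minutes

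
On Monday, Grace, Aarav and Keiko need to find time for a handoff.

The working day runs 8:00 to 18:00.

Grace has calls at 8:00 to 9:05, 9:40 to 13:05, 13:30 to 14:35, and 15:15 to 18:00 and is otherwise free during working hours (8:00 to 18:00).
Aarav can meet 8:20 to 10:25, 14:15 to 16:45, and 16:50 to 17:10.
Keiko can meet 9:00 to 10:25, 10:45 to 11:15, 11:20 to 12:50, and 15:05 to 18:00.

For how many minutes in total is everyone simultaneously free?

Grace free within 08:00–18:00: 09:05–09:40, 13:05–13:30, 14:35–15:15.
Grace ∩ Aarav: 09:05–09:40, 14:35–15:15.
Grace ∩ Aarav ∩ Keiko: 09:05–09:40, 15:05–15:15.
Total common minutes: 35 + 10 = 45.

45 minutes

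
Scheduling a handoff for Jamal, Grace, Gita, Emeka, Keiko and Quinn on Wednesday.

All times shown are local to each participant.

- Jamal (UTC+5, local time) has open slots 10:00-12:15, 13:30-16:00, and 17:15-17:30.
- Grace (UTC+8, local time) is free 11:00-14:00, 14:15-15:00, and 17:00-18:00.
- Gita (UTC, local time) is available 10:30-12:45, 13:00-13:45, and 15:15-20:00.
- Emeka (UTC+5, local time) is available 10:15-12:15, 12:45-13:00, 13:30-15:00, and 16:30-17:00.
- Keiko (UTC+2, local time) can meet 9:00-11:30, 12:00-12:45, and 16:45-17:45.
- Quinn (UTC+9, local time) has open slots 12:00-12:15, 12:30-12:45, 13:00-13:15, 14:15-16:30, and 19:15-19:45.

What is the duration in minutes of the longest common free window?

Jamal → UTC: 05:00–07:15, 08:30–11:00, 12:15–12:30.
Grace → UTC: 03:00–06:00, 06:15–07:00, 09:00–10:00.
Gita → UTC: 10:30–12:45, 13:00–13:45, 15:15–20:00.
Emeka → UTC: 05:15–07:15, 07:45–08:00, 08:30–10:00, 11:30–12:00.
Keiko → UTC: 07:00–09:30, 10:00–10:45, 14:45–15:45.
Quinn → UTC: 03:00–03:15, 03:30–03:45, 04:00–04:15, 05:15–07:30, 10:15–10:45.
Jamal ∩ Grace: 05:00–06:00, 06:15–07:00, 09:00–10:00.
Jamal ∩ Grace ∩ Gita: (none).
Jamal ∩ Grace ∩ Gita ∩ Emeka: (none).
Jamal ∩ Grace ∩ Gita ∩ Emeka ∩ Keiko: (none).
Jamal ∩ Grace ∩ Gita ∩ Emeka ∩ Keiko ∩ Quinn: (none).
No common window.

0 minutes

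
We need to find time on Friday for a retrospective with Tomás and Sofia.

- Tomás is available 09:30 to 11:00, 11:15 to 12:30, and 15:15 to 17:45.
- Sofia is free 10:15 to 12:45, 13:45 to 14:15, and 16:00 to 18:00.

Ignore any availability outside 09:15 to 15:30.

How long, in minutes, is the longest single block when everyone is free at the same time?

75 minutes

Tomás ∩ Sofia: 10:15–11:00, 11:15–12:30, 16:00–17:45.
Restricted to 09:15–15:30: 10:15–11:00, 11:15–12:30.
Common window lengths: 45, 75 min; longest is 75.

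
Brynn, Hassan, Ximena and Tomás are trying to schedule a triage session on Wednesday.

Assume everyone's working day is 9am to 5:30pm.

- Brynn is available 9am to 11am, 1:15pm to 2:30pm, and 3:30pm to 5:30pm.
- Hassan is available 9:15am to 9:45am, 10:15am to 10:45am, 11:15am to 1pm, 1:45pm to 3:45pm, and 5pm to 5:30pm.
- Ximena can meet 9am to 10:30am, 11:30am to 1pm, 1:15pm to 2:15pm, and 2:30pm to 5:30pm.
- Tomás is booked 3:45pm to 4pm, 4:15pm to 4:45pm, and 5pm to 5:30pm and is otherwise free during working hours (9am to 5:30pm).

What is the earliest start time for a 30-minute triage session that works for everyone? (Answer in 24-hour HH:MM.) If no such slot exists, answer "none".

Tomás free within 09:00–17:30: 09:00–15:45, 16:00–16:15, 16:45–17:00.
Brynn ∩ Hassan: 09:15–09:45, 10:15–10:45, 13:45–14:30, 15:30–15:45, 17:00–17:30.
Brynn ∩ Hassan ∩ Ximena: 09:15–09:45, 10:15–10:30, 13:45–14:15, 15:30–15:45, 17:00–17:30.
Brynn ∩ Hassan ∩ Ximena ∩ Tomás: 09:15–09:45, 10:15–10:30, 13:45–14:15, 15:30–15:45.
Windows ≥ 30 min: 09:15–09:45, 13:45–14:15.
Earliest such window starts at 09:15.

09:15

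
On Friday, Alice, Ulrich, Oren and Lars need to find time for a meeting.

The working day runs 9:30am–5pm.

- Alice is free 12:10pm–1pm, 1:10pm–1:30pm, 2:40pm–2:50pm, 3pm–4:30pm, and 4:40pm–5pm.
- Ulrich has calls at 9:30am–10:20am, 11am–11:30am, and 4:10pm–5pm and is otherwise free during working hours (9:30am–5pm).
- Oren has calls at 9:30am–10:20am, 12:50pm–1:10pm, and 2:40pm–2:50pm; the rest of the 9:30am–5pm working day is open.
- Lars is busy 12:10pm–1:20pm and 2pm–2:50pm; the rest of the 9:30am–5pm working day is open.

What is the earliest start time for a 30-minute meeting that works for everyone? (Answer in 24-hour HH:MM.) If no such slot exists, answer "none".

15:00

Ulrich free within 09:30–17:00: 10:20–11:00, 11:30–16:10.
Oren free within 09:30–17:00: 10:20–12:50, 13:10–14:40, 14:50–17:00.
Lars free within 09:30–17:00: 09:30–12:10, 13:20–14:00, 14:50–17:00.
Alice ∩ Ulrich: 12:10–13:00, 13:10–13:30, 14:40–14:50, 15:00–16:10.
Alice ∩ Ulrich ∩ Oren: 12:10–12:50, 13:10–13:30, 15:00–16:10.
Alice ∩ Ulrich ∩ Oren ∩ Lars: 13:20–13:30, 15:00–16:10.
Windows ≥ 30 min: 15:00–16:10.
Earliest such window starts at 15:00.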